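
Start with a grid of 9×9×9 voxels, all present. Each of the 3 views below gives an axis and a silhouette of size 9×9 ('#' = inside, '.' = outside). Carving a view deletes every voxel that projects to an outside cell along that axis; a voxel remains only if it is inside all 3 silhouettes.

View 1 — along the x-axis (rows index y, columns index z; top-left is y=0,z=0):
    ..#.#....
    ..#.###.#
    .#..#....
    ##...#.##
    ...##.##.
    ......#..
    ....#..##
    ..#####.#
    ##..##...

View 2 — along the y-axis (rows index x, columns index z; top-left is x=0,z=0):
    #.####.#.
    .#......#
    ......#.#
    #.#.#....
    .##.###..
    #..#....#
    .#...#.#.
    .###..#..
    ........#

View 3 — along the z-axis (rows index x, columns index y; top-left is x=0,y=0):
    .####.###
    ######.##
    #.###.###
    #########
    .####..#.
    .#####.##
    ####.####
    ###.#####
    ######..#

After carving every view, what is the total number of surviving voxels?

85 voxels

start: 9×9×9 = 729 voxels
carve view 1 (along x, YZ-mask fill 32/81): 288 voxels remain
carve view 2 (along y, XZ-mask fill 29/81): 103 voxels remain
carve view 3 (along z, XY-mask fill 66/81): 85 voxels remain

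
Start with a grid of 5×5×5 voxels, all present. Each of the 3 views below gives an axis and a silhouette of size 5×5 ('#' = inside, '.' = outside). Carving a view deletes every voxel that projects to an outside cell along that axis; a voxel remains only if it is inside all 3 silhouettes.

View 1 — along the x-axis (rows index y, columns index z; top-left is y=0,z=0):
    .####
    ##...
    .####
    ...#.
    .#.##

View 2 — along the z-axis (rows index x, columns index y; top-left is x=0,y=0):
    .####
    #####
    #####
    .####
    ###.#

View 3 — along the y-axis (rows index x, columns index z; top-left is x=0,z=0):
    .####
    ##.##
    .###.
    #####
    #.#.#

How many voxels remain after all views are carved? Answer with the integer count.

initial block: 5^3 = 125
carve view 1 (along x, YZ-mask fill 14/25): 70 voxels remain
carve view 2 (along z, XY-mask fill 22/25): 61 voxels remain
carve view 3 (along y, XZ-mask fill 19/25): 47 voxels remain

voxel count = 47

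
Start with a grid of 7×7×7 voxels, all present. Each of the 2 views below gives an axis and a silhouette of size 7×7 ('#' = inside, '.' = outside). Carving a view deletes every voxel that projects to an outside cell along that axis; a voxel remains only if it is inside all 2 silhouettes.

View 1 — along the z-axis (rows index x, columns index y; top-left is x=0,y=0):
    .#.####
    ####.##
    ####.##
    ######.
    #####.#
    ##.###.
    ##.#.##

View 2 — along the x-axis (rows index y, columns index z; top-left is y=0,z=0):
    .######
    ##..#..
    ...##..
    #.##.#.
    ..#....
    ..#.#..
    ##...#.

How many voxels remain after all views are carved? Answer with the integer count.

before carving: 343 voxels (7×7×7)
V1 z: intersect with XY mask (39 set) -- 273 left
V2 x: intersect with YZ mask (21 set) -- 124 left

124 voxels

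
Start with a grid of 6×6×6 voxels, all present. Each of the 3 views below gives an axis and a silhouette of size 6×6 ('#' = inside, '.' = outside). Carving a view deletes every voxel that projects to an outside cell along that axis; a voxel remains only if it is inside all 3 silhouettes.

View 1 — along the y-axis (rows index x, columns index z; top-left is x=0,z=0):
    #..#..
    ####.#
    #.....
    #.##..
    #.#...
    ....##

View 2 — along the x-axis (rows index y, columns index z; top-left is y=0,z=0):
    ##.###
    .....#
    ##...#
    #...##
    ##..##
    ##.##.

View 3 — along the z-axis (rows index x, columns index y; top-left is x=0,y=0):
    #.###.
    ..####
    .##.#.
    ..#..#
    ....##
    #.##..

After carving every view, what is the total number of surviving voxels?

28 voxels

initial block: 6^3 = 216
[1] y-view keeps 15 columns → grid now 90
[2] x-view keeps 20 columns → grid now 49
[3] z-view keeps 18 columns → grid now 28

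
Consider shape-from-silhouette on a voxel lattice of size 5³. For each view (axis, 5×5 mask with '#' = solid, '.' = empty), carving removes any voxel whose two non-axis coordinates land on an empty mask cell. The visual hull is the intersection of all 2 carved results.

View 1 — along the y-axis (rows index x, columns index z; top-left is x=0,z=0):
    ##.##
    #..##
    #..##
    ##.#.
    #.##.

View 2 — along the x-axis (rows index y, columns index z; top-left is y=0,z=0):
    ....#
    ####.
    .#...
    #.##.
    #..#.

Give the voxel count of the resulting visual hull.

start: 5×5×5 = 125 voxels
V1 y: intersect with XZ mask (16 set) -- 80 left
V2 x: intersect with YZ mask (11 set) -- 39 left

remaining voxels: 39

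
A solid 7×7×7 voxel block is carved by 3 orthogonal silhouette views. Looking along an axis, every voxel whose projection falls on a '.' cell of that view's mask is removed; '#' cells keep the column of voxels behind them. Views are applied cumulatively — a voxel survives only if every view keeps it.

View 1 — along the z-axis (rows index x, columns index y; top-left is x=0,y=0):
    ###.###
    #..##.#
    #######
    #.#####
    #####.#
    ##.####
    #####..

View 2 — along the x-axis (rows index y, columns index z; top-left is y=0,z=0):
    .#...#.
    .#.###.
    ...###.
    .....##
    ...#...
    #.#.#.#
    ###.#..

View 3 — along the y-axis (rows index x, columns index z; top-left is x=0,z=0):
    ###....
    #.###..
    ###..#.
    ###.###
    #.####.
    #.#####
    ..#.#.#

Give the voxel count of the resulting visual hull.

65 voxels

before carving: 343 voxels (7×7×7)
step 1: project along z, AND mask (40/49) → |grid| = 280
step 2: project along x, AND mask (20/49) → |grid| = 108
step 3: project along y, AND mask (31/49) → |grid| = 65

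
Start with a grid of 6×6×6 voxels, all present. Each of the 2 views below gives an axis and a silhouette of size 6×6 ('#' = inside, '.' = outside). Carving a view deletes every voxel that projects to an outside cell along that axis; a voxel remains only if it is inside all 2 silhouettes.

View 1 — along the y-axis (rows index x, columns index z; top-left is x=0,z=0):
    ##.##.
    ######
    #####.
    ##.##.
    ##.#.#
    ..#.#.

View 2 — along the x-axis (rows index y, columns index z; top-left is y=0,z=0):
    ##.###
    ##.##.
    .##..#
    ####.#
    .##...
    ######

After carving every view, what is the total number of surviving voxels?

105 voxels

start: 6×6×6 = 216 voxels
after view 1 [y-axis, 25 of 36 cells solid] → remaining = 150
after view 2 [x-axis, 25 of 36 cells solid] → remaining = 105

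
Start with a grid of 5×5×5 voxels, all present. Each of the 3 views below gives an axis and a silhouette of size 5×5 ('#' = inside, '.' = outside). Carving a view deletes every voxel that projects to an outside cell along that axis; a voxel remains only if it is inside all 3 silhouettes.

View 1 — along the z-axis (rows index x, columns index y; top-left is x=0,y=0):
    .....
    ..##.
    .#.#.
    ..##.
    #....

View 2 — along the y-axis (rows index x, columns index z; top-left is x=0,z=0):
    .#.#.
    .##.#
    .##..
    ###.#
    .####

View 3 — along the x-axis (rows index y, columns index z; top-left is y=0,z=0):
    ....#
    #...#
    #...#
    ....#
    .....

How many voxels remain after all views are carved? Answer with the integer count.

6 voxels

initial block: 5^3 = 125
  1. axis=2 (XY plane), |mask|=7  ⇒  voxels=35
  2. axis=1 (XZ plane), |mask|=15  ⇒  voxels=22
  3. axis=0 (YZ plane), |mask|=6  ⇒  voxels=6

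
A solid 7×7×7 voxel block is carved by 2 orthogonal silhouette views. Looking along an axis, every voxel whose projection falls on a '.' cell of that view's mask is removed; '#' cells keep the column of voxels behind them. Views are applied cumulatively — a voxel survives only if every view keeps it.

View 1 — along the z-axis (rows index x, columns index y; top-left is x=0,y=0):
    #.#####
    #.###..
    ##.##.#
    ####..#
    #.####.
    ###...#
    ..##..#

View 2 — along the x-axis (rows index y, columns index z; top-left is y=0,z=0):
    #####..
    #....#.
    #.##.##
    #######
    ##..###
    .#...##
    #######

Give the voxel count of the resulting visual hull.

remaining voxels: 169

before carving: 343 voxels (7×7×7)
after view 1 [z-axis, 32 of 49 cells solid] → remaining = 224
after view 2 [x-axis, 34 of 49 cells solid] → remaining = 169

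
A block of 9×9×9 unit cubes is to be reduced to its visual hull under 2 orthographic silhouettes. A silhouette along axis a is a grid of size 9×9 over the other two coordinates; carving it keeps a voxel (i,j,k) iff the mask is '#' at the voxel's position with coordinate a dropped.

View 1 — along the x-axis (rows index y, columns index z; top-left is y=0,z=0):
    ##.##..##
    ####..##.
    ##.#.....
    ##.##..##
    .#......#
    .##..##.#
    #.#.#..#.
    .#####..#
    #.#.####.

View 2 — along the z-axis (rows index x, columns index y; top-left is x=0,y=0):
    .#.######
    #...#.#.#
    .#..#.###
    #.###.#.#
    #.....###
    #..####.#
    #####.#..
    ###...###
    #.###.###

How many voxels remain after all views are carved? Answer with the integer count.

246 voxels

initial block: 9^3 = 729
[1] x-view keeps 44 columns → grid now 396
[2] z-view keeps 51 columns → grid now 246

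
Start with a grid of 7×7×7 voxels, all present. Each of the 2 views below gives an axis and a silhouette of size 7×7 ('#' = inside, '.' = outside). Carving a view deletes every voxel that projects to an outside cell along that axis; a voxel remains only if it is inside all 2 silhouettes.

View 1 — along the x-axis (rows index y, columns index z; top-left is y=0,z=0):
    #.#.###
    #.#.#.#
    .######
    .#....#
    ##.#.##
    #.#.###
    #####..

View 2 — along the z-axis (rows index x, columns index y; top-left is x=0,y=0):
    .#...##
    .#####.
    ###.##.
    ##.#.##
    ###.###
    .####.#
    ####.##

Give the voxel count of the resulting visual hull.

full grid |V| = 343
carve view 1 (along x, YZ-mask fill 32/49): 224 voxels remain
carve view 2 (along z, XY-mask fill 35/49): 161 voxels remain

voxel count = 161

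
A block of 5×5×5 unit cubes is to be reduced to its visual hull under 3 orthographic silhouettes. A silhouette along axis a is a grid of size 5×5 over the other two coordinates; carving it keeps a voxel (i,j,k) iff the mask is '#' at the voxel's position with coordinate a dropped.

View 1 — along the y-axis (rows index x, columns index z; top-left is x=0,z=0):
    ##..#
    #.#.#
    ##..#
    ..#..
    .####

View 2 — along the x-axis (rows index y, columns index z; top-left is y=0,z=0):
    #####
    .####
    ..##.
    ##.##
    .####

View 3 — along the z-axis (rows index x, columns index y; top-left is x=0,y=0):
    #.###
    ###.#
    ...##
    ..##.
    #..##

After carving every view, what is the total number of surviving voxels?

before carving: 125 voxels (5×5×5)
[1] y-view keeps 14 columns → grid now 70
[2] x-view keeps 19 columns → grid now 51
[3] z-view keeps 15 columns → grid now 33

|visual hull| = 33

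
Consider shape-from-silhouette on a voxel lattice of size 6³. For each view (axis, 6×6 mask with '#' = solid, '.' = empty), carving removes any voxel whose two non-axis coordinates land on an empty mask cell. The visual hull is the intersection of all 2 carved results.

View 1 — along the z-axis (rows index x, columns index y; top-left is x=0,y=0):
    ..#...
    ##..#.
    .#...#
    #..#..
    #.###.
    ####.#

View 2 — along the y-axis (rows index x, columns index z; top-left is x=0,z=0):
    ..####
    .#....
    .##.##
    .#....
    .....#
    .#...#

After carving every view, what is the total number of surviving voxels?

start: 6×6×6 = 216 voxels
V1 z: intersect with XY mask (17 set) -- 102 left
V2 y: intersect with XZ mask (13 set) -- 31 left

remaining voxels: 31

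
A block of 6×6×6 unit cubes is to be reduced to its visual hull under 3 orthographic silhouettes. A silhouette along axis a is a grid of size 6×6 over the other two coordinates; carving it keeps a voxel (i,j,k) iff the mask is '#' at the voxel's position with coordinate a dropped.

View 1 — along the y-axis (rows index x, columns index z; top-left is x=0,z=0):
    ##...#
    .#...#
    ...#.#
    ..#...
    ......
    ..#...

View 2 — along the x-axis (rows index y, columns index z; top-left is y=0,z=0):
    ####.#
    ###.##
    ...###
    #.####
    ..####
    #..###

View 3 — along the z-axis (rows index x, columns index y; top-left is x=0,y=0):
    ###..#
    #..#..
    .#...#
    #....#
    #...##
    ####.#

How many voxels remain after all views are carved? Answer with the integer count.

initial block: 6^3 = 216
after view 1 [y-axis, 9 of 36 cells solid] → remaining = 54
after view 2 [x-axis, 26 of 36 cells solid] → remaining = 39
after view 3 [z-axis, 18 of 36 cells solid] → remaining = 19

remaining voxels: 19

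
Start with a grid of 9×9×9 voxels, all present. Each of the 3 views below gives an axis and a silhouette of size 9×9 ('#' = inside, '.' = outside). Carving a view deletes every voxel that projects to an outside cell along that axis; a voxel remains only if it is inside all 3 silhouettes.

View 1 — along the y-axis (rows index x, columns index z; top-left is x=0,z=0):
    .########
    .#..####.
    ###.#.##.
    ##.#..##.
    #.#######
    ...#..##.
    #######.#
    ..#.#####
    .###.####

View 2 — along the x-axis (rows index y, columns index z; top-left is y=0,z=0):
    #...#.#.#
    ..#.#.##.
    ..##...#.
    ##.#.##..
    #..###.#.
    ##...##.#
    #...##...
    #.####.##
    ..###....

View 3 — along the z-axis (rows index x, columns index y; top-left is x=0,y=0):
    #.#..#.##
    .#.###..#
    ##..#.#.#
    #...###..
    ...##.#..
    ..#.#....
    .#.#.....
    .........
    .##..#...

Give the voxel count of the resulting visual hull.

full grid |V| = 729
step 1: project along y, AND mask (56/81) → |grid| = 504
step 2: project along x, AND mask (39/81) → |grid| = 239
step 3: project along z, AND mask (29/81) → |grid| = 89

89 voxels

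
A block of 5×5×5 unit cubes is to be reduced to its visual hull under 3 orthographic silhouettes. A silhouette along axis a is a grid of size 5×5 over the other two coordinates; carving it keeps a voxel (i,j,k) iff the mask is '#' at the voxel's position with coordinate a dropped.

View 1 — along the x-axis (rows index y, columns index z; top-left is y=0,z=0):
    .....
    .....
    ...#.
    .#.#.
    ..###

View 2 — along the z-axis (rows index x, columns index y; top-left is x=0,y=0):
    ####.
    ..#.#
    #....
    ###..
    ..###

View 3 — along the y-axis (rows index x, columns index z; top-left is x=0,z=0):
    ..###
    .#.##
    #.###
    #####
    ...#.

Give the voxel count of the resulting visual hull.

start: 5×5×5 = 125 voxels
  1. axis=0 (YZ plane), |mask|=6  ⇒  voxels=30
  2. axis=2 (XY plane), |mask|=13  ⇒  voxels=14
  3. axis=1 (XZ plane), |mask|=16  ⇒  voxels=9

voxel count = 9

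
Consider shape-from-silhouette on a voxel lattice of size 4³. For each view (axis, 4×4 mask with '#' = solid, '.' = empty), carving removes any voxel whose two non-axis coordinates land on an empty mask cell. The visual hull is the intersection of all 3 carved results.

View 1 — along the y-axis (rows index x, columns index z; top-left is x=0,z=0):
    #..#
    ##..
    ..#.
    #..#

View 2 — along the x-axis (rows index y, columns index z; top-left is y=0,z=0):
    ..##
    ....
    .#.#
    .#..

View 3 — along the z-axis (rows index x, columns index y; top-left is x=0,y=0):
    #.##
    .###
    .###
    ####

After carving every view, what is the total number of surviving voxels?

before carving: 64 voxels (4×4×4)
carve view 1 (along y, XZ-mask fill 7/16): 28 voxels remain
carve view 2 (along x, YZ-mask fill 5/16): 7 voxels remain
carve view 3 (along z, XY-mask fill 13/16): 6 voxels remain

voxel count = 6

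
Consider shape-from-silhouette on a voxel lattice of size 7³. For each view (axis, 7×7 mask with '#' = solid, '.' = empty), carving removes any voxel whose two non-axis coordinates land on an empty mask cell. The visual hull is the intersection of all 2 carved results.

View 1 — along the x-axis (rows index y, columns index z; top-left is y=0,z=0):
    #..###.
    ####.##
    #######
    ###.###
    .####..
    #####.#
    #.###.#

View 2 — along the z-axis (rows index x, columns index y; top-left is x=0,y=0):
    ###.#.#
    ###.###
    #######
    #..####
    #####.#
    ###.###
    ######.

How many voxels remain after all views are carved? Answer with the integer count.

start: 7×7×7 = 343 voxels
[1] x-view keeps 38 columns → grid now 266
[2] z-view keeps 41 columns → grid now 218

remaining voxels: 218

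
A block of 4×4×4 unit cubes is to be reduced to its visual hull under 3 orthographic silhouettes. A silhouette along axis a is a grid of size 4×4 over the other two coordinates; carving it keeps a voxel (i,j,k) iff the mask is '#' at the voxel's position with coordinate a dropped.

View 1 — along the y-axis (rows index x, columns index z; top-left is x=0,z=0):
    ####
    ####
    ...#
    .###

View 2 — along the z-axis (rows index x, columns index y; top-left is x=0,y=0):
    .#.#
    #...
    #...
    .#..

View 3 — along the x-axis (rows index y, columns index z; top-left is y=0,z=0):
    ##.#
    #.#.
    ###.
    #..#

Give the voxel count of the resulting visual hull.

full grid |V| = 64
step 1: project along y, AND mask (12/16) → |grid| = 48
step 2: project along z, AND mask (5/16) → |grid| = 16
step 3: project along x, AND mask (10/16) → |grid| = 9

voxel count = 9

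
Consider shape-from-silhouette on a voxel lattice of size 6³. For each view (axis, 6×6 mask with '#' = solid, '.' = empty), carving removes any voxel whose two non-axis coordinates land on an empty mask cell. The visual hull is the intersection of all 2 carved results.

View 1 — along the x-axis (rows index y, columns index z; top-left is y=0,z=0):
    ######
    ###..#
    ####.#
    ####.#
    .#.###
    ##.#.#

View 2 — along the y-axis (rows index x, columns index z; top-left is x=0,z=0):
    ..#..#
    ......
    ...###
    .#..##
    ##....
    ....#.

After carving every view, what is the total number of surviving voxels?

initial block: 6^3 = 216
  1. axis=0 (YZ plane), |mask|=28  ⇒  voxels=168
  2. axis=1 (XZ plane), |mask|=11  ⇒  voxels=50

voxel count = 50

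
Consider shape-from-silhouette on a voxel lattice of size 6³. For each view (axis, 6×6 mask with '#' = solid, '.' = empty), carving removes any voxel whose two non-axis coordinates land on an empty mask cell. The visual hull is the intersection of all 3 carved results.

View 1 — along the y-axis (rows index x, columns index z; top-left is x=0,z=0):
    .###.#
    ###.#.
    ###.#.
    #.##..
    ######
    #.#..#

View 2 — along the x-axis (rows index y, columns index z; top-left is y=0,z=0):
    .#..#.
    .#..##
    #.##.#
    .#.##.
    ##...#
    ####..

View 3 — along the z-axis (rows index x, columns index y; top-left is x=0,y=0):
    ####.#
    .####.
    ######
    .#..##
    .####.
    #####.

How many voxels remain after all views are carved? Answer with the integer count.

|visual hull| = 55

before carving: 216 voxels (6×6×6)
after view 1 [y-axis, 24 of 36 cells solid] → remaining = 144
after view 2 [x-axis, 19 of 36 cells solid] → remaining = 74
after view 3 [z-axis, 27 of 36 cells solid] → remaining = 55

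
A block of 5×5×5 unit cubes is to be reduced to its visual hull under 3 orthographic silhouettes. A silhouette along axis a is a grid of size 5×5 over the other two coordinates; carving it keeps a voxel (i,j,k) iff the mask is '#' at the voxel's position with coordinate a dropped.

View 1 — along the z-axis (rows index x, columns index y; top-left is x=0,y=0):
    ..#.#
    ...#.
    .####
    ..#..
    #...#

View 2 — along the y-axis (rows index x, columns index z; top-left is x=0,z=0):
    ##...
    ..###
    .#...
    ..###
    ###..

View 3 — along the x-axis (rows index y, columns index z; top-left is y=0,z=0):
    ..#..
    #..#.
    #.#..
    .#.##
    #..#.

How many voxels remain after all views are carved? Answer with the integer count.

remaining voxels: 8

initial block: 5^3 = 125
step 1: project along z, AND mask (10/25) → |grid| = 50
step 2: project along y, AND mask (12/25) → |grid| = 20
step 3: project along x, AND mask (10/25) → |grid| = 8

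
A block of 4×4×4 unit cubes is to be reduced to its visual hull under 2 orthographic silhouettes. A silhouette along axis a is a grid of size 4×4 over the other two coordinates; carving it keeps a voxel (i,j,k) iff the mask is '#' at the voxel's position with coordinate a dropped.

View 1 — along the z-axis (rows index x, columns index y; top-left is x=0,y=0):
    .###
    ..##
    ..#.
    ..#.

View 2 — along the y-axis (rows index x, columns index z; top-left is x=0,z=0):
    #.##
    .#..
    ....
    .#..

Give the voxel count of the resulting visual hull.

before carving: 64 voxels (4×4×4)
carve view 1 (along z, XY-mask fill 7/16): 28 voxels remain
carve view 2 (along y, XZ-mask fill 5/16): 12 voxels remain

12 voxels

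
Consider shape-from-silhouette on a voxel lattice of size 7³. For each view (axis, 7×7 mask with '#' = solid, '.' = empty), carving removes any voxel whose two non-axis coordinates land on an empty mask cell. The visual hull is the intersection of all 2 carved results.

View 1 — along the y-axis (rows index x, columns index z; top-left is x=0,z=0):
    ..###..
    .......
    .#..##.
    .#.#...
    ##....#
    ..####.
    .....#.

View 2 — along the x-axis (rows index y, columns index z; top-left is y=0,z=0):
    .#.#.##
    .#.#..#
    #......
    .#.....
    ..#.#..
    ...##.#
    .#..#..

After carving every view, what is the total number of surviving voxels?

voxel count = 39

initial block: 7^3 = 343
step 1: project along y, AND mask (16/49) → |grid| = 112
step 2: project along x, AND mask (16/49) → |grid| = 39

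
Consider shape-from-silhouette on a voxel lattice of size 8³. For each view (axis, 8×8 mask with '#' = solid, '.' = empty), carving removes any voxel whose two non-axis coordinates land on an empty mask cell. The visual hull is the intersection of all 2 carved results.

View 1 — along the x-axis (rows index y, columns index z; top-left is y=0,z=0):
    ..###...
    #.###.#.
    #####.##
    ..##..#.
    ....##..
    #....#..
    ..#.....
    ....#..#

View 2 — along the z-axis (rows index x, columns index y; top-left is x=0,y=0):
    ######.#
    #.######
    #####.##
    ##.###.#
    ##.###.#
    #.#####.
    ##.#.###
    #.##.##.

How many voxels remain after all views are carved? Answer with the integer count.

before carving: 512 voxels (8×8×8)
carve view 1 (along x, YZ-mask fill 25/64): 200 voxels remain
carve view 2 (along z, XY-mask fill 50/64): 151 voxels remain

|visual hull| = 151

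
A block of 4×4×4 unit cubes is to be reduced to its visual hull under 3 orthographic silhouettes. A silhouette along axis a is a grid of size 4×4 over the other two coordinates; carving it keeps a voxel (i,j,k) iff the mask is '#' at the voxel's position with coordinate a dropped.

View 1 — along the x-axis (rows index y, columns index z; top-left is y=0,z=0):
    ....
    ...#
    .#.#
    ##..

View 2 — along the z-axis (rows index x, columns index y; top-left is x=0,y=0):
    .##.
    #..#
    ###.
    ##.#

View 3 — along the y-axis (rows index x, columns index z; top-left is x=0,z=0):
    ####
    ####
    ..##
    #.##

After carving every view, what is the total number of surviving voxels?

before carving: 64 voxels (4×4×4)
carve view 1 (along x, YZ-mask fill 5/16): 20 voxels remain
carve view 2 (along z, XY-mask fill 10/16): 11 voxels remain
carve view 3 (along y, XZ-mask fill 13/16): 9 voxels remain

|visual hull| = 9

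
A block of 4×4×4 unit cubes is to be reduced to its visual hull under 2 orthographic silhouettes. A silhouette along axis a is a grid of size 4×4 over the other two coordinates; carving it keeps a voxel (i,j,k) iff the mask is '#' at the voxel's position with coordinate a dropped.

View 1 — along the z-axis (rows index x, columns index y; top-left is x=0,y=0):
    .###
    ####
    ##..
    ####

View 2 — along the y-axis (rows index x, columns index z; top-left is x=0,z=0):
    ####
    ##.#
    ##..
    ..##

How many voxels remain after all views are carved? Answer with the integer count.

voxel count = 36

initial block: 4^3 = 64
[1] z-view keeps 13 columns → grid now 52
[2] y-view keeps 11 columns → grid now 36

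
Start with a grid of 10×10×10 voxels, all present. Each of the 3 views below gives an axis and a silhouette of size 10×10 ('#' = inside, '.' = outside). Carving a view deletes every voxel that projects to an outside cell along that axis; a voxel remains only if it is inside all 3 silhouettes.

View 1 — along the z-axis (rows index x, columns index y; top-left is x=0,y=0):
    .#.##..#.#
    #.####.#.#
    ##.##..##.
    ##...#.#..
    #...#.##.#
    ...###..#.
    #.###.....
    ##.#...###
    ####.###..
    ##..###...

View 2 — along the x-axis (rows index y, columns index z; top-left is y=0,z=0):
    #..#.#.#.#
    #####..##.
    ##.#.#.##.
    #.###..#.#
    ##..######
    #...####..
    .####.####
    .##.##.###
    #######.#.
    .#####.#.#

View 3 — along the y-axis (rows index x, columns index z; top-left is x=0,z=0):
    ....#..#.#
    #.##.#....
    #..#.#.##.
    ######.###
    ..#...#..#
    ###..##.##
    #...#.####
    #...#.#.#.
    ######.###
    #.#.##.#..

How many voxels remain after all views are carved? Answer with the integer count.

full grid |V| = 1000
step 1: project along z, AND mask (53/100) → |grid| = 530
step 2: project along x, AND mask (67/100) → |grid| = 348
step 3: project along y, AND mask (55/100) → |grid| = 194

remaining voxels: 194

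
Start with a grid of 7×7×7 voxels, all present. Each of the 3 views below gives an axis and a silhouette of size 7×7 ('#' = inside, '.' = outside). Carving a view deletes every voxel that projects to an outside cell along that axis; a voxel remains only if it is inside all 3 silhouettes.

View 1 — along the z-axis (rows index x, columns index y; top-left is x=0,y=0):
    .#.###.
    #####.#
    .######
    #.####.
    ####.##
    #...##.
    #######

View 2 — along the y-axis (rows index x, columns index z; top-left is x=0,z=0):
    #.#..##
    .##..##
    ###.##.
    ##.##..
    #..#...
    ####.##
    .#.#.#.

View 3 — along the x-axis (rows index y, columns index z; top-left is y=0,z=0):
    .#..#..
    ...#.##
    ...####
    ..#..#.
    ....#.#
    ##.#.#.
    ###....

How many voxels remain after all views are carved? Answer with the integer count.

remaining voxels: 58

full grid |V| = 343
  1. axis=2 (XY plane), |mask|=37  ⇒  voxels=259
  2. axis=1 (XZ plane), |mask|=28  ⇒  voxels=141
  3. axis=0 (YZ plane), |mask|=20  ⇒  voxels=58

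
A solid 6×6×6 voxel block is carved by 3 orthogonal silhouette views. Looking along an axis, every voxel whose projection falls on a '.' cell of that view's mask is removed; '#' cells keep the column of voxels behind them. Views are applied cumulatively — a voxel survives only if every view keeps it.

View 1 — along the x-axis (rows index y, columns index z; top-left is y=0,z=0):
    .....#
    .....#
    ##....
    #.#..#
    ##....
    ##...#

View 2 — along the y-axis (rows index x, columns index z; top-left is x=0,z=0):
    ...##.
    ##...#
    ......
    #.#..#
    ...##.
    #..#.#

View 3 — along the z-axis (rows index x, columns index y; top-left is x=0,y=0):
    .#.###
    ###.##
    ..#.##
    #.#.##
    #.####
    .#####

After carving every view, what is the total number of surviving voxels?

start: 6×6×6 = 216 voxels
after view 1 [x-axis, 12 of 36 cells solid] → remaining = 72
after view 2 [y-axis, 13 of 36 cells solid] → remaining = 28
after view 3 [z-axis, 26 of 36 cells solid] → remaining = 21

|visual hull| = 21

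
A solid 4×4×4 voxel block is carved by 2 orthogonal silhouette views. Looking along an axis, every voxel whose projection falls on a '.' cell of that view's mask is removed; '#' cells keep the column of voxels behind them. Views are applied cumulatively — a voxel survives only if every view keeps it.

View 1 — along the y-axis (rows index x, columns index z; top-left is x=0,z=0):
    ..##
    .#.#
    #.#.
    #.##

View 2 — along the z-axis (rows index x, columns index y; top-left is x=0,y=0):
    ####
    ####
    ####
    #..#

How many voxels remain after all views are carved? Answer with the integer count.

before carving: 64 voxels (4×4×4)
carve view 1 (along y, XZ-mask fill 9/16): 36 voxels remain
carve view 2 (along z, XY-mask fill 14/16): 30 voxels remain

voxel count = 30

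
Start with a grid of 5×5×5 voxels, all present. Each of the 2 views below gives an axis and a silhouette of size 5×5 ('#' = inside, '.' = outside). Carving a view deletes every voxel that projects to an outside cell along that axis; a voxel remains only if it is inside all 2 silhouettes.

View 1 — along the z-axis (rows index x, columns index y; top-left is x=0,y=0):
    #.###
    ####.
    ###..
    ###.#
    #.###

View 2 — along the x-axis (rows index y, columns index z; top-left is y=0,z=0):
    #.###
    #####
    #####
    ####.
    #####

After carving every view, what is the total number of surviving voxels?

remaining voxels: 87

initial block: 5^3 = 125
[1] z-view keeps 19 columns → grid now 95
[2] x-view keeps 23 columns → grid now 87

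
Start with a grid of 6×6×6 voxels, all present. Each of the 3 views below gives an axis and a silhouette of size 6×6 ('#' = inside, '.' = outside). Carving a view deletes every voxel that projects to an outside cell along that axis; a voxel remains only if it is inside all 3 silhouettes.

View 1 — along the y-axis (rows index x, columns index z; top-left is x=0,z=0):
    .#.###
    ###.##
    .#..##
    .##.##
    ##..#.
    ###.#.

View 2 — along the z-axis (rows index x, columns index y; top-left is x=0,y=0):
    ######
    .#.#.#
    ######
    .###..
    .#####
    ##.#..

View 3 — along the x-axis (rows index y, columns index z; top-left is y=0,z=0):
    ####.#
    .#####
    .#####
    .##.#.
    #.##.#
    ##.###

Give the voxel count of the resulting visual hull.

|visual hull| = 74

before carving: 216 voxels (6×6×6)
carve view 1 (along y, XZ-mask fill 23/36): 138 voxels remain
carve view 2 (along z, XY-mask fill 26/36): 96 voxels remain
carve view 3 (along x, YZ-mask fill 27/36): 74 voxels remain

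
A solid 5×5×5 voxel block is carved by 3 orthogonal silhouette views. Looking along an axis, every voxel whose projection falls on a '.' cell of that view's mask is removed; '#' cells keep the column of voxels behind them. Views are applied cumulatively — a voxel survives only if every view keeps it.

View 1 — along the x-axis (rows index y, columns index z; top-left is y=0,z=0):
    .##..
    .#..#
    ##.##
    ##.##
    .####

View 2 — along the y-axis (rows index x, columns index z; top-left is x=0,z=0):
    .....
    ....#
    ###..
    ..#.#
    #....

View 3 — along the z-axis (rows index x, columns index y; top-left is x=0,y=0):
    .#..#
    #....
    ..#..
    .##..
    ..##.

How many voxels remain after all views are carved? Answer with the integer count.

start: 5×5×5 = 125 voxels
step 1: project along x, AND mask (16/25) → |grid| = 80
step 2: project along y, AND mask (7/25) → |grid| = 21
step 3: project along z, AND mask (8/25) → |grid| = 6

voxel count = 6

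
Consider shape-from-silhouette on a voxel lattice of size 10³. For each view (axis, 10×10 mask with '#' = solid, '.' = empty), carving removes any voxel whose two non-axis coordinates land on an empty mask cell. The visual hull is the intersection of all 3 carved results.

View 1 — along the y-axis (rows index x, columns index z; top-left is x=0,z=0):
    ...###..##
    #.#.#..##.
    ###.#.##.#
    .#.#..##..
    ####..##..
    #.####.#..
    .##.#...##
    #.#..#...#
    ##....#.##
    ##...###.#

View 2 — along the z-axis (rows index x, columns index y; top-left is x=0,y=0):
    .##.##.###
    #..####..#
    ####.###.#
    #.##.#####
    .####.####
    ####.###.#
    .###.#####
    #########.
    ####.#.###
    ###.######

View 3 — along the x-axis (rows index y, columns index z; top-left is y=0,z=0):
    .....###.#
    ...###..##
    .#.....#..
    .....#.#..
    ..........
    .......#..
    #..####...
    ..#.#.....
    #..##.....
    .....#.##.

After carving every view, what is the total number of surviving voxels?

|visual hull| = 110

full grid |V| = 1000
carve view 1 (along y, XZ-mask fill 53/100): 530 voxels remain
carve view 2 (along z, XY-mask fill 79/100): 419 voxels remain
carve view 3 (along x, YZ-mask fill 27/100): 110 voxels remain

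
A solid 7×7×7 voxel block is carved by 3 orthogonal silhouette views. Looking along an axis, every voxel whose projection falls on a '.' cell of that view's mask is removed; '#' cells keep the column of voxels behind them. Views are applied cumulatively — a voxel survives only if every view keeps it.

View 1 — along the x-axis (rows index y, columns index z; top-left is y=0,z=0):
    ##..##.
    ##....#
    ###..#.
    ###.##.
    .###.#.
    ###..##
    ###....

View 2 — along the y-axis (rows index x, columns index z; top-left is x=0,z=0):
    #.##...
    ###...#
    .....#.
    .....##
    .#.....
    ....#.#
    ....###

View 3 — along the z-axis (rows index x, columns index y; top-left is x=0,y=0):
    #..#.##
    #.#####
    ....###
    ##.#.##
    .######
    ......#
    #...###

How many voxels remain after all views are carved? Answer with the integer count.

full grid |V| = 343
[1] x-view keeps 28 columns → grid now 196
[2] y-view keeps 16 columns → grid now 64
[3] z-view keeps 29 columns → grid now 42

42 voxels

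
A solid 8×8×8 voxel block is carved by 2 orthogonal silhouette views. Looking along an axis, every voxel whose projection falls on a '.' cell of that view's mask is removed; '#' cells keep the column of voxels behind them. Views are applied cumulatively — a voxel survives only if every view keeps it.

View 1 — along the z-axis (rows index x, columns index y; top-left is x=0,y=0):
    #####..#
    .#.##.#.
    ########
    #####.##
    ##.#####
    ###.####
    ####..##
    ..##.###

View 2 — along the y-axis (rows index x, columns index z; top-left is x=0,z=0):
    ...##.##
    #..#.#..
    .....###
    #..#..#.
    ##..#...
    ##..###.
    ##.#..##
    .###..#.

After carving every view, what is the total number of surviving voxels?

start: 8×8×8 = 512 voxels
after view 1 [z-axis, 50 of 64 cells solid] → remaining = 400
after view 2 [y-axis, 30 of 64 cells solid] → remaining = 187

|visual hull| = 187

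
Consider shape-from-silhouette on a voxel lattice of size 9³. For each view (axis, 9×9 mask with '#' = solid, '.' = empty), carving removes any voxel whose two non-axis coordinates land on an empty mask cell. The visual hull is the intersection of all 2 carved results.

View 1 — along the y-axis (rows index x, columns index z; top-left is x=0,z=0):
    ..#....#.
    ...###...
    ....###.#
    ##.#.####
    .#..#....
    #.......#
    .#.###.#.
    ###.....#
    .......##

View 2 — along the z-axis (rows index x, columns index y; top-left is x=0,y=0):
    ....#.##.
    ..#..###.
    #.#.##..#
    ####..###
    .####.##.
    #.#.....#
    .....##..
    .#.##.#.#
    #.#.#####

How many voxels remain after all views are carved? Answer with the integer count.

full grid |V| = 729
after view 1 [y-axis, 31 of 81 cells solid] → remaining = 279
after view 2 [z-axis, 42 of 81 cells solid] → remaining = 149

voxel count = 149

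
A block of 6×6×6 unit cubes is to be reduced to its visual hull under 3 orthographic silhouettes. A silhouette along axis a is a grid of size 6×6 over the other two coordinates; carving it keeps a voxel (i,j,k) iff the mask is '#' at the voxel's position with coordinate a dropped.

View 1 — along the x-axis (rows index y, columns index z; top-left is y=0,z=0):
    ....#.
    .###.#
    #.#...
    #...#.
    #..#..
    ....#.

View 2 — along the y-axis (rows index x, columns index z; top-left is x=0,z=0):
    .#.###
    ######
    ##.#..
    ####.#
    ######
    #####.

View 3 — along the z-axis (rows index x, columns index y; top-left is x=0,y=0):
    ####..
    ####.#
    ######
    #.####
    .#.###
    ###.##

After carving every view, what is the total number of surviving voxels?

44 voxels

before carving: 216 voxels (6×6×6)
  1. axis=0 (YZ plane), |mask|=12  ⇒  voxels=72
  2. axis=1 (XZ plane), |mask|=29  ⇒  voxels=57
  3. axis=2 (XY plane), |mask|=29  ⇒  voxels=44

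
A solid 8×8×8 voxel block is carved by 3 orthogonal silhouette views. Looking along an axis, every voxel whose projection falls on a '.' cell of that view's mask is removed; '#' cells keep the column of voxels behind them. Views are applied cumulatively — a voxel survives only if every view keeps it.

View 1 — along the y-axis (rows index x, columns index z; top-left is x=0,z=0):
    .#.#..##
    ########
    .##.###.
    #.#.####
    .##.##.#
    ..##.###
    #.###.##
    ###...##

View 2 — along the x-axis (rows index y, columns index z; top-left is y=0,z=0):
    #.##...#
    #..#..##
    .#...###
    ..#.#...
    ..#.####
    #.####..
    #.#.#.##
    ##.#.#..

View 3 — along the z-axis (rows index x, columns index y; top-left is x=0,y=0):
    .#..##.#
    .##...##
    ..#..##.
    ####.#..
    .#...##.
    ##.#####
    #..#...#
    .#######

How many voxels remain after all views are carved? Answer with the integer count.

|visual hull| = 101

full grid |V| = 512
[1] y-view keeps 44 columns → grid now 352
[2] x-view keeps 33 columns → grid now 184
[3] z-view keeps 36 columns → grid now 101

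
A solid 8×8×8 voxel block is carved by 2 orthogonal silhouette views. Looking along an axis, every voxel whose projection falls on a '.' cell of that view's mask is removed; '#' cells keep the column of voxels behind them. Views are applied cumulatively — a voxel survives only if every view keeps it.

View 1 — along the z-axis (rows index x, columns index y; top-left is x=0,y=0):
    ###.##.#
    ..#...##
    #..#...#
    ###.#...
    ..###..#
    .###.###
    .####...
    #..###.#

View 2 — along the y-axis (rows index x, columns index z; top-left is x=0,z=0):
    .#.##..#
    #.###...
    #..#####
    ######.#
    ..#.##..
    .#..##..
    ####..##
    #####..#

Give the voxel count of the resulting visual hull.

166 voxels

start: 8×8×8 = 512 voxels
carve view 1 (along z, XY-mask fill 35/64): 280 voxels remain
carve view 2 (along y, XZ-mask fill 39/64): 166 voxels remain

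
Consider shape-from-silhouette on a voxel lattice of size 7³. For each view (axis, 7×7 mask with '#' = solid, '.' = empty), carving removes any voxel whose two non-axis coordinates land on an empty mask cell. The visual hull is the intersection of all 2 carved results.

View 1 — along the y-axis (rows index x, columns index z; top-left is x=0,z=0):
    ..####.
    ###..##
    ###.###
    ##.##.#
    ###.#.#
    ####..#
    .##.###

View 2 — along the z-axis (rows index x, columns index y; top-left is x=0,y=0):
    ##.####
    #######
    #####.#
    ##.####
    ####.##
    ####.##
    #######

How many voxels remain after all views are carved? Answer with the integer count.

initial block: 7^3 = 343
  1. axis=1 (XZ plane), |mask|=35  ⇒  voxels=245
  2. axis=2 (XY plane), |mask|=44  ⇒  voxels=220

|visual hull| = 220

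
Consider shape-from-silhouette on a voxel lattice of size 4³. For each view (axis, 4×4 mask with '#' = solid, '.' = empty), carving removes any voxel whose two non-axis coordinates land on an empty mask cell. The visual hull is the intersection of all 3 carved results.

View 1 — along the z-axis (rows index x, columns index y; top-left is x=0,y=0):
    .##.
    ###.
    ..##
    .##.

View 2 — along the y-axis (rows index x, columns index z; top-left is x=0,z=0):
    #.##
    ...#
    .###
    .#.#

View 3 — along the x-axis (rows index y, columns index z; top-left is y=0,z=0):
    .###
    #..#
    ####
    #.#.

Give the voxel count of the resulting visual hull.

before carving: 64 voxels (4×4×4)
V1 z: intersect with XY mask (9 set) -- 36 left
V2 y: intersect with XZ mask (9 set) -- 19 left
V3 x: intersect with YZ mask (11 set) -- 15 left

voxel count = 15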